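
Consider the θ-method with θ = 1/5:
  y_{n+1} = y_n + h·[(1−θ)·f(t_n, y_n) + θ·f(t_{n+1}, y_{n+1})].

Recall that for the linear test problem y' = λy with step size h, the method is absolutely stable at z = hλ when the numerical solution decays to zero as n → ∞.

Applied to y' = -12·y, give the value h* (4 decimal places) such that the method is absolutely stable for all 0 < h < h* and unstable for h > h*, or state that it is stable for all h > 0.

Test eqn y'=λy, z=hλ:
  y_{n+1} = y_n + z·[4/5·y_n + 1/5·y_{n+1}] ⇒ (1 − 1/5z)y_{n+1} = (1 + 4/5z)y_n
  ⇒ R(z) = (1 + 4/5z)/(1 − 1/5z).

Need |R(x)|<1, x<0.
x=-0.5: |R|=0.5455
R=−1: 1+4/5x = −1+1/5x ⇒ -3/5x=2 ⇒ x=2/(-3/5)=-3.3333
Confirm numerically:
  x=-3.050: |R|=0.89441 <1
  x=-2.330: |R|=0.58936 <1
  x=-2.115: |R|=0.48630 <1
  x=-2.019: |R|=0.43824 <1
  x=-3.730: |R|=1.13631 >1
  x=-3.521: |R|=1.06607 >1
  x=-3.439: |R|=1.03756 >1
Stable set (-3.3333, 0).

(-3.3333,0); λ=-12 ⇒ h* = (10/3)/12 = 0.2778.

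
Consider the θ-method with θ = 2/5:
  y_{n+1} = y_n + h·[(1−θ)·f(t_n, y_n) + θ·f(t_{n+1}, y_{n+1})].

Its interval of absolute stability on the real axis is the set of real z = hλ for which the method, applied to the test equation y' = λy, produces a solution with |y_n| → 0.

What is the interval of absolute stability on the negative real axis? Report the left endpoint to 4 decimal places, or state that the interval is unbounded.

With y'=λy (z=hλ):
  y_{n+1} = y_n + z·[3/5·y_n + 2/5·y_{n+1}] ⇒ (1 − 2/5z)y_{n+1} = (1 + 3/5z)y_n
  R(z) = (1 + 3/5z)/(1 − 2/5z).

Need |R(x)|<1, x<0.
x=-1.62: |R|=0.0170
R=−1: 1+3/5x = −1+2/5x ⇒ -1/5x=2 ⇒ x=2/(-1/5)=-10.0000
Confirm numerically:
  x=-9.958: |R|=0.99831 <1
  x=-8.824: |R|=0.94807 <1
  x=-5.060: |R|=0.67328 <1
  x=-4.623: |R|=0.62256 <1
  x=-10.552: |R|=1.02115 >1
  x=-10.028: |R|=1.00112 >1
  x=-10.020: |R|=1.00080 >1
Interval (-10.0000, 0).

(-10.0000, 0).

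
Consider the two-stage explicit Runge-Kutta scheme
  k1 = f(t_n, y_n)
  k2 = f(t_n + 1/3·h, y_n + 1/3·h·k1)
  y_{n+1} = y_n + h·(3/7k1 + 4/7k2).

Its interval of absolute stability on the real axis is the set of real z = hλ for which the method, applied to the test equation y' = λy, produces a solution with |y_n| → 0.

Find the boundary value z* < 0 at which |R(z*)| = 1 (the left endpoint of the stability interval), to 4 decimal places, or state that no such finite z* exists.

left endpoint -5.2500.

On y'=λy, z=hλ:
  k1=λy_n ⇒ h·k1=z·y_n;  k2=λ(1+1/3z)y_n ⇒ h·k2=z(1+1/3z)y_n
  y_{n+1}/y_n = 1 + 3/7z + 4/7z(1+1/3z) = 1 + z + 4/21z²
  R(z) = 1 + z + 4/21z².

Find x<0 with |R(x)|<1.
x=-0.4: |R|=0.6305
R=1: x+4/21x²=0 ⇒ x=−21/4=-5.2500; min R=1−1/(4·4/21)=-0.3125>−1
Confirm numerically:
  x=-5.071: |R|=0.82710 <1
  x=-4.915: |R|=0.68638 <1
  x=-3.769: |R|=0.06322 <1
  x=-2.748: |R|=0.30962 <1
  x=-5.832: |R|=1.64652 >1
  x=-5.776: |R|=1.57870 >1
Interval (-5.2500, 0).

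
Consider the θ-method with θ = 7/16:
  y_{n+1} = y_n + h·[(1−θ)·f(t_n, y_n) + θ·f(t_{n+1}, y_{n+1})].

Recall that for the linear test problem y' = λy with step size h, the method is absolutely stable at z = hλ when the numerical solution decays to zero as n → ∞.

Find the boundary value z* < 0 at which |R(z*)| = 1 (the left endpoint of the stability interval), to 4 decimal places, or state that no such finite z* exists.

On y'=λy, z=hλ:
  y_{n+1} = y_n + z·[9/16·y_n + 7/16·y_{n+1}] ⇒ (1 − 7/16z)y_{n+1} = (1 + 9/16z)y_n
  Hence R(z) = (1 + 9/16z)/(1 − 7/16z).

Need |R(x)|<1, x<0.
x=-0.46: |R|=0.6171
R=−1: 1+9/16x = −1+7/16x ⇒ -1/8x=2 ⇒ x=2/(-1/8)=-16.0000
Confirm numerically:
  x=-14.911: |R|=0.98191 <1
  x=-13.254: |R|=0.94951 <1
  x=-7.319: |R|=0.74176 <1
  x=-6.939: |R|=0.71936 <1
  x=-16.400: |R|=1.00612 >1
  x=-16.382: |R|=1.00585 >1
  x=-16.074: |R|=1.00115 >1
Interval (-16.0000, 0).

left endpoint -16.0000.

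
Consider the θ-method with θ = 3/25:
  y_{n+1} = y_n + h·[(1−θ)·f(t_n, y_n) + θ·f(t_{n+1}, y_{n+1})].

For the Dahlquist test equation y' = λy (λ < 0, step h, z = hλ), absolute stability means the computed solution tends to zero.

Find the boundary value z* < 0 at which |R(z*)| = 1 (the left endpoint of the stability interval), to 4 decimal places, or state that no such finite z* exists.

z* = -2.6316.

Set f=λy, z=hλ:
  y_{n+1} = y_n + z·[22/25·y_n + 3/25·y_{n+1}] ⇒ (1 − 3/25z)y_{n+1} = (1 + 22/25z)y_n
  Hence R(z) = (1 + 22/25z)/(1 − 3/25z).

Find x<0 with |R(x)|<1.
x=-0.3: |R|=0.7104
R=−1: 1+22/25x = −1+3/25x ⇒ -19/25x=2 ⇒ x=2/(-19/25)=-2.6316
Confirm numerically:
  x=-2.341: |R|=0.82759 <1
  x=-1.979: |R|=0.59922 <1
  x=-1.512: |R|=0.27979 <1
  x=-1.330: |R|=0.14695 <1
  x=-3.024: |R|=1.21883 >1
  x=-2.913: |R|=1.15848 >1
Stable set (-2.6316, 0).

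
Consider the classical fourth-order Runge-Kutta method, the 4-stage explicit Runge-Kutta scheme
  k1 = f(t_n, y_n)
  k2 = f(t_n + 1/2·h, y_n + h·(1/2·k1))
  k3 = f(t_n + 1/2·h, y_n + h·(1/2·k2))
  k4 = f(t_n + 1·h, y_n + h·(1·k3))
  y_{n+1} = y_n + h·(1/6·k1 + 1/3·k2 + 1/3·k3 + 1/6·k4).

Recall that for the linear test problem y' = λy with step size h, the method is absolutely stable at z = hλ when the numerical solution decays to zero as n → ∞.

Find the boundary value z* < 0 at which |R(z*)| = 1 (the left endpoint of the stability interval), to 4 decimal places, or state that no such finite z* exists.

z* = -2.7853.

On y'=λy, z=hλ:
  order 4, 4-stage ⇒ R(z)=1+z+z^2/2+z^3/6+z^4/24
  (e.g. R(-1.15)=0.33065, |R|=0.33065)

Solve |R(x)|<1 on ℝ⁻.
x=-1.15: |R|=0.3306
|R(-2.85)|=1.1020 |R(-1.65)|=0.2714 |R(-0.85)|=0.4306
Bisect:
  x_lo=-3.5589 |R|=2.9454  x_hi=-0.2384 |R|=0.7879
  mid=-1.89861 |R|=0.30451 →hi
  mid=-2.72873 |R|=0.91802 →hi
  mid=-3.14380 |R|=1.68945 →lo
  mid=-2.93627 |R|=1.25252 →lo
  mid=-2.83250 |R|=1.07354 →lo
  mid=-2.78062 |R|=0.99297 →hi
  mid=-2.80656 |R|=1.03254 →lo
  mid=-2.79359 |R|=1.01258 →lo
  ...
  [-2.78548,-2.78528] ⇒ x*=-2.7853
Interval (-2.7853, 0).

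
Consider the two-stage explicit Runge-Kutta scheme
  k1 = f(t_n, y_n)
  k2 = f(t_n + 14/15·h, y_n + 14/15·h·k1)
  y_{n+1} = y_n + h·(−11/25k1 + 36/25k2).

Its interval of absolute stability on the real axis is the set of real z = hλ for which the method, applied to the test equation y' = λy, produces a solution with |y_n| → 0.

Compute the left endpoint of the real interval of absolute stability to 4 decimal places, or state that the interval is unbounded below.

Set f=λy, z=hλ:
  k1=λy_n ⇒ h·k1=z·y_n;  k2=λ(1+14/15z)y_n ⇒ h·k2=z(1+14/15z)y_n
  y_{n+1}/y_n = 1 − 11/25z + 36/25z(1+14/15z) = 1 + z + 168/125z²
  ⇒ R(z) = 1 + z + 168/125z².

Need |R(x)|<1, x<0.
x=-1.03: |R|=1.3958
R=1: x+168/125x²=0 ⇒ x=−125/168=-0.7440; min R=1−1/(4·168/125)=0.8140>−1
Confirm numerically:
  x=-0.716: |R|=0.97301 <1
  x=-0.476: |R|=0.82852 <1
  x=-0.473: |R|=0.82769 <1
  x=-0.454: |R|=0.82302 <1
  x=-1.168: |R|=1.66552 >1
  x=-0.964: |R|=1.28497 >1
  x=-0.796: |R|=1.05558 >1
Stable set (-0.7440, 0).

left endpoint -0.7440.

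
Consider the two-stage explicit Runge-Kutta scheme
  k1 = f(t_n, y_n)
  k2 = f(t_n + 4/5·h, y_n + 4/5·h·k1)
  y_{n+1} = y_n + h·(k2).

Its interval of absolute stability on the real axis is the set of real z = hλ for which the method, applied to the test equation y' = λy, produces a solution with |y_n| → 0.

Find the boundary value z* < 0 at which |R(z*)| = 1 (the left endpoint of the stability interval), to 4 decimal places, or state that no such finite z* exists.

On y'=λy, z=hλ:
  k1=λy_n ⇒ h·k1=z·y_n;  k2=λ(1+4/5z)y_n ⇒ h·k2=z(1+4/5z)y_n
  y_{n+1}/y_n = 1 + z(1+4/5z) = 1 + z + 4/5z²
  so R(z) = 1 + z + 4/5z².

Solve |R(x)|<1 on ℝ⁻.
x=-0.79: |R|=0.7093
R=1: x+4/5x²=0 ⇒ x=−5/4=-1.2500; min R=1−1/(4·4/5)=0.6875>−1
Confirm numerically:
  x=-0.989: |R|=0.79350 <1
  x=-0.915: |R|=0.75478 <1
  x=-0.537: |R|=0.69370 <1
  x=-0.519: |R|=0.69649 <1
  x=-1.810: |R|=1.81088 >1
  x=-1.709: |R|=1.62754 >1
  x=-1.549: |R|=1.37052 >1
So |R|<1 on (-1.2500, 0).

z* = -1.2500.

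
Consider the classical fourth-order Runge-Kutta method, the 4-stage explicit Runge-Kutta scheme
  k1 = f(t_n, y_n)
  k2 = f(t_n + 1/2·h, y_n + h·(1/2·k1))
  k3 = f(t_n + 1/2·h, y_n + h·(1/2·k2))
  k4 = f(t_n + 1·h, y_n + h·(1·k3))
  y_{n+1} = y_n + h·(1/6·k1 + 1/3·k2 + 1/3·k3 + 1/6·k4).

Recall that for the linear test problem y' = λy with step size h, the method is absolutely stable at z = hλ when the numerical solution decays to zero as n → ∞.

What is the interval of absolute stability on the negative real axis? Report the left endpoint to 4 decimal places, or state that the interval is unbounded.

Test eqn y'=λy, z=hλ:
  order 4, 4-stage ⇒ R(z)=1+z+z^2/2+z^3/6+z^4/24
  (e.g. R(-1.59)=0.27041, |R|=0.27041)

Solve |R(x)|<1 on ℝ⁻.
x=-1.59: |R|=0.2704
|R(-2.7)|=0.8788 |R(-2.4)|=0.5584 |R(-1.84)|=0.2921
Bisect:
  x_lo=-3.6162 |R|=3.1660  x_hi=-0.3877 |R|=0.6787
  mid=-2.00194 |R|=0.33398 →hi
  mid=-2.80906 |R|=1.03643 →lo
  mid=-2.40550 |R|=0.56295 →hi
  mid=-2.60728 |R|=0.76315 →hi
  mid=-2.70817 |R|=0.88982 →hi
  mid=-2.75862 |R|=0.96052 →hi
  mid=-2.78384 |R|=0.99781 →hi
  mid=-2.79645 |R|=1.01695 →lo
  mid=-2.79015 |R|=1.00734 →lo
  mid=-2.78699 |R|=1.00257 →lo
  ...
  [-2.78542,-2.78522] ⇒ x*=-2.7853
Stable set (-2.7853, 0).

z∈(-2.7853,0).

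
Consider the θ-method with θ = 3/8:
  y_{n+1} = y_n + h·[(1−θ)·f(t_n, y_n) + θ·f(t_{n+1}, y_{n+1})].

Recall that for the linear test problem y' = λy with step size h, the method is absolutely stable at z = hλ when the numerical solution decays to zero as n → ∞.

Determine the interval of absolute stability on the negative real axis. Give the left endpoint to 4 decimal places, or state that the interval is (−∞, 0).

(-8.0000, 0).

Set f=λy, z=hλ:
  y_{n+1} = y_n + z·[5/8·y_n + 3/8·y_{n+1}] ⇒ (1 − 3/8z)y_{n+1} = (1 + 5/8z)y_n
  R(z) = (1 + 5/8z)/(1 − 3/8z).

Boundary: |R(x)|=1, x<0.
x=-0.92: |R|=0.3160
R=−1: 1+5/8x = −1+3/8x ⇒ -1/4x=2 ⇒ x=2/(-1/4)=-8.0000
Confirm numerically:
  x=-4.205: |R|=0.63182 <1
  x=-4.164: |R|=0.62561 <1
  x=-4.144: |R|=0.62255 <1
  x=-8.529: |R|=1.03150 >1
  x=-8.487: |R|=1.02911 >1
Stable set (-8.0000, 0).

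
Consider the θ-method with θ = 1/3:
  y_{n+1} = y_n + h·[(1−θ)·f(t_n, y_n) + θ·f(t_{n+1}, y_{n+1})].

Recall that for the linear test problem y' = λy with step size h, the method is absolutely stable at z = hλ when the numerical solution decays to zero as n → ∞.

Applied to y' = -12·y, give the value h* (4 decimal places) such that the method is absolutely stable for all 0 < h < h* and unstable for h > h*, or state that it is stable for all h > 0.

With y'=λy (z=hλ):
  y_{n+1} = y_n + z·[2/3·y_n + 1/3·y_{n+1}] ⇒ (1 − 1/3z)y_{n+1} = (1 + 2/3z)y_n
  ⇒ R(z) = (1 + 2/3z)/(1 − 1/3z).

Need |R(x)|<1, x<0.
x=-1.65: |R|=0.0645
R=−1: 1+2/3x = −1+1/3x ⇒ -1/3x=2 ⇒ x=2/(-1/3)=-6.0000
Confirm numerically:
  x=-3.777: |R|=0.67198 <1
  x=-3.558: |R|=0.62763 <1
  x=-3.534: |R|=0.62259 <1
  x=-3.493: |R|=0.61389 <1
  x=-6.435: |R|=1.04610 >1
  x=-6.258: |R|=1.02787 >1
Interval (-6.0000, 0).

(-6.0000,0); λ=-12 ⇒ h* = (6)/12 = 0.5000.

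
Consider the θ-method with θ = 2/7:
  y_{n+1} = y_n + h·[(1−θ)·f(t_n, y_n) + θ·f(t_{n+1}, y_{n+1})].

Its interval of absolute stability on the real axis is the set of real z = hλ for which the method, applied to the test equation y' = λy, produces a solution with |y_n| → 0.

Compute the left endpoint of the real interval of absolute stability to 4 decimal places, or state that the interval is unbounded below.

With y'=λy (z=hλ):
  y_{n+1} = y_n + z·[5/7·y_n + 2/7·y_{n+1}] ⇒ (1 − 2/7z)y_{n+1} = (1 + 5/7z)y_n
  R(z) = (1 + 5/7z)/(1 − 2/7z).

Find x<0 with |R(x)|<1.
x=-1.29: |R|=0.0574
R=−1: 1+5/7x = −1+2/7x ⇒ -3/7x=2 ⇒ x=2/(-3/7)=-4.6667
Confirm numerically:
  x=-4.251: |R|=0.91956 <1
  x=-3.481: |R|=0.74524 <1
  x=-2.767: |R|=0.54532 <1
  x=-2.720: |R|=0.53055 <1
  x=-5.195: |R|=1.09114 >1
  x=-5.104: |R|=1.07624 >1
  x=-4.886: |R|=1.03923 >1
So |R|<1 on (-4.6667, 0).

left endpoint -4.6667.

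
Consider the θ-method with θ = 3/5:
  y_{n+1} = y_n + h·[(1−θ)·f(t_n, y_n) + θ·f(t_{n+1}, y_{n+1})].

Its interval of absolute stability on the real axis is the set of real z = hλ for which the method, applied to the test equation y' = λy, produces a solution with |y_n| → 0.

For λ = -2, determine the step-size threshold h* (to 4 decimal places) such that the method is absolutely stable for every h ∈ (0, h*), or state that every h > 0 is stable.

Test eqn y'=λy, z=hλ:
  y_{n+1} = y_n + z·[2/5·y_n + 3/5·y_{n+1}] ⇒ (1 − 3/5z)y_{n+1} = (1 + 2/5z)y_n
  R(z) = (1 + 2/5z)/(1 − 3/5z).

Solve |R(x)|<1 on ℝ⁻.
x=-0.96: |R|=0.3909
x=-2: |R|=0.0909
x=-10: |R|=0.4286
x=-100: |R|=0.6393
θ=3/5≥1/2 ⇒ |1+2/5x|<|1−3/5x| ∀x<0 ⇒ stable on all of ℝ⁻.

(−∞, 0) — no finite endpoint. Any h>0 works for λ=-2.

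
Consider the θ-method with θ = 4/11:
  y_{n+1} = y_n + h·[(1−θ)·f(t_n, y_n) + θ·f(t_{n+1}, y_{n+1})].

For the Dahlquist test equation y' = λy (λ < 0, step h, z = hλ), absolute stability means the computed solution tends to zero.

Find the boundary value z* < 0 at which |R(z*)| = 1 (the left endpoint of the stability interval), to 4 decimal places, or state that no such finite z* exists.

With y'=λy (z=hλ):
  y_{n+1} = y_n + z·[7/11·y_n + 4/11·y_{n+1}] ⇒ (1 − 4/11z)y_{n+1} = (1 + 7/11z)y_n
  ⇒ R(z) = (1 + 7/11z)/(1 − 4/11z).

Need |R(x)|<1, x<0.
x=-1.38: |R|=0.0811
R=−1: 1+7/11x = −1+4/11x ⇒ -3/11x=2 ⇒ x=2/(-3/11)=-7.3333
Confirm numerically:
  x=-7.006: |R|=0.97484 <1
  x=-6.815: |R|=0.95936 <1
  x=-4.091: |R|=0.64453 <1
  x=-3.584: |R|=0.55605 <1
  x=-7.897: |R|=1.03971 >1
  x=-7.417: |R|=1.00617 >1
Stable set (-7.3333, 0).

z* = -7.3333.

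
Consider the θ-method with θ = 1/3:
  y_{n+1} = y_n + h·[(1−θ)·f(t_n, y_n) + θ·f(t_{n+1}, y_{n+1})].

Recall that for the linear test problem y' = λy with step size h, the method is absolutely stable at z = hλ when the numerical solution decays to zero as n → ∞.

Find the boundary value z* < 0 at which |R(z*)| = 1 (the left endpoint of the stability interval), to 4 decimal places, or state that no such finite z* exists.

Set f=λy, z=hλ:
  y_{n+1} = y_n + z·[2/3·y_n + 1/3·y_{n+1}] ⇒ (1 − 1/3z)y_{n+1} = (1 + 2/3z)y_n
  ⇒ R(z) = (1 + 2/3z)/(1 − 1/3z).

Boundary: |R(x)|=1, x<0.
x=-1.46: |R|=0.0179
R=−1: 1+2/3x = −1+1/3x ⇒ -1/3x=2 ⇒ x=2/(-1/3)=-6.0000
Confirm numerically:
  x=-5.292: |R|=0.91462 <1
  x=-4.994: |R|=0.87416 <1
  x=-3.675: |R|=0.65169 <1
  x=-6.395: |R|=1.04204 >1
  x=-6.193: |R|=1.02099 >1
  x=-6.121: |R|=1.01327 >1
So |R|<1 on (-6.0000, 0).

z* = -6.0000.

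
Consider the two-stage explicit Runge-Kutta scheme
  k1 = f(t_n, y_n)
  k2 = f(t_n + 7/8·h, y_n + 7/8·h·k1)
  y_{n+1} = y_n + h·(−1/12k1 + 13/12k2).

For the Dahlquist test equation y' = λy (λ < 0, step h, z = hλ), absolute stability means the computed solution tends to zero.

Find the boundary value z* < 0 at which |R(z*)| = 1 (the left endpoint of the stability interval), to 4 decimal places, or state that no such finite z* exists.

Set f=λy, z=hλ:
  k1=λy_n ⇒ h·k1=z·y_n;  k2=λ(1+7/8z)y_n ⇒ h·k2=z(1+7/8z)y_n
  y_{n+1}/y_n = 1 − 1/12z + 13/12z(1+7/8z) = 1 + z + 91/96z²
  Hence R(z) = 1 + z + 91/96z².

Find x<0 with |R(x)|<1.
x=-0.68: |R|=0.7583
R=1: x+91/96x²=0 ⇒ x=−96/91=-1.0549; min R=1−1/(4·91/96)=0.7363>−1
Confirm numerically:
  x=-0.998: |R|=0.94613 <1
  x=-0.884: |R|=0.85676 <1
  x=-0.870: |R|=0.84748 <1
  x=-0.621: |R|=0.74456 <1
  x=-1.315: |R|=1.32416 >1
  x=-1.287: |R|=1.28310 >1
Interval (-1.0549, 0).

left endpoint -1.0549.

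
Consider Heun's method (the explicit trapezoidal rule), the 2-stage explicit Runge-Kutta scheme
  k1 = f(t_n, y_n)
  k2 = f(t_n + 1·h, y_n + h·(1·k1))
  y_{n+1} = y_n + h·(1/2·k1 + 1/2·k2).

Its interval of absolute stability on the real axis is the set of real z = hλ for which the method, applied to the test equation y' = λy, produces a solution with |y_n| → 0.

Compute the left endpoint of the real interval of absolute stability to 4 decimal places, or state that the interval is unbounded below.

With y'=λy (z=hλ):
  order 2, 2-stage ⇒ R(z)=1+z+z^2/2
  (e.g. R(-0.52)=0.61520, |R|=0.61520)

Boundary: |R(x)|=1, x<0.
x=-0.52: |R|=0.6152
|R(-2.24)|=1.2688 |R(-1.44)|=0.5968 |R(-0.88)|=0.5072
Bisect:
  x_lo=-2.5064 |R|=1.6346  x_hi=-0.0775 |R|=0.9255
  mid=-1.29192 |R|=0.54261 →hi
  mid=-1.89914 |R|=0.90423 →hi
  mid=-2.20276 |R|=1.22331 →lo
  mid=-2.05095 |R|=1.05225 →lo
  mid=-1.97505 |R|=0.97536 →hi
  mid=-2.01300 |R|=1.01308 →lo
  mid=-1.99402 |R|=0.99404 →hi
  mid=-2.00351 |R|=1.00352 →lo
  mid=-1.99877 |R|=0.99877 →hi
  mid=-2.00114 |R|=1.00114 →lo
  ...
  [-2.00010,-1.99995] ⇒ x*=-2.0000
Interval (-2.0000, 0).

z* = -2.0000.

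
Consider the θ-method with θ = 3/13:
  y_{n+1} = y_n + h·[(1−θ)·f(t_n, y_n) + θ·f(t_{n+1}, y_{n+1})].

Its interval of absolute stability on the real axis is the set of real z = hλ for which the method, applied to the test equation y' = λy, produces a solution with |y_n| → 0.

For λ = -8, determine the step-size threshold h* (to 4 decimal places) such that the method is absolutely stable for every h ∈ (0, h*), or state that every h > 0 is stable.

(-3.7143,0); λ=-8 ⇒ h* = (26/7)/8 = 0.4643.

Set f=λy, z=hλ:
  y_{n+1} = y_n + z·[10/13·y_n + 3/13·y_{n+1}] ⇒ (1 − 3/13z)y_{n+1} = (1 + 10/13z)y_n
  ⇒ R(z) = (1 + 10/13z)/(1 − 3/13z).

Need |R(x)|<1, x<0.
x=-1.46: |R|=0.0921
R=−1: 1+10/13x = −1+3/13x ⇒ -7/13x=2 ⇒ x=2/(-7/13)=-3.7143
Confirm numerically:
  x=-3.069: |R|=0.79660 <1
  x=-2.736: |R|=0.67710 <1
  x=-2.382: |R|=0.53708 <1
  x=-4.246: |R|=1.14461 >1
  x=-3.993: |R|=1.07811 >1
  x=-3.975: |R|=1.07322 >1
Interval (-3.7143, 0).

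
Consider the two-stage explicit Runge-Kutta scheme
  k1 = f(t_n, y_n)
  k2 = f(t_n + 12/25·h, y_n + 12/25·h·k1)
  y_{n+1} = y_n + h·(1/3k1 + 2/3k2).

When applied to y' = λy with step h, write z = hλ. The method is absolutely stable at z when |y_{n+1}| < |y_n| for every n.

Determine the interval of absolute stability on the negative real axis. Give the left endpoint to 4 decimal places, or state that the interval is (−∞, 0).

z∈(-3.1250,0).

On y'=λy, z=hλ:
  k1=λy_n ⇒ h·k1=z·y_n;  k2=λ(1+12/25z)y_n ⇒ h·k2=z(1+12/25z)y_n
  y_{n+1}/y_n = 1 + 1/3z + 2/3z(1+12/25z) = 1 + z + 8/25z²
  Hence R(z) = 1 + z + 8/25z².

Boundary: |R(x)|=1, x<0.
x=-0.53: |R|=0.5599
R=1: x+8/25x²=0 ⇒ x=−25/8=-3.1250; min R=1−1/(4·8/25)=0.2188>−1
Confirm numerically:
  x=-2.551: |R|=0.53143 <1
  x=-2.538: |R|=0.52326 <1
  x=-2.113: |R|=0.31573 <1
  x=-1.401: |R|=0.22710 <1
  x=-3.655: |R|=1.61989 >1
  x=-3.235: |R|=1.11387 >1
So |R|<1 on (-3.1250, 0).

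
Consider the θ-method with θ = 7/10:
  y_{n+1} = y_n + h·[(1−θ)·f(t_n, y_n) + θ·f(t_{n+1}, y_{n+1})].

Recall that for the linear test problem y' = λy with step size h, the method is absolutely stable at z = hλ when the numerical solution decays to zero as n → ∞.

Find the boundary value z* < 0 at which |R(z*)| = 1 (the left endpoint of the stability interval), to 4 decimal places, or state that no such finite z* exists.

Set f=λy, z=hλ:
  y_{n+1} = y_n + z·[3/10·y_n + 7/10·y_{n+1}] ⇒ (1 − 7/10z)y_{n+1} = (1 + 3/10z)y_n
  ⇒ R(z) = (1 + 3/10z)/(1 − 7/10z).

Need |R(x)|<1, x<0.
x=-1.42: |R|=0.2879
x=-2: |R|=0.1667
x=-10: |R|=0.2500
x=-100: |R|=0.4085
θ=7/10≥1/2 ⇒ |1+3/10x|<|1−7/10x| ∀x<0 ⇒ interval (−∞,0).

(−∞, 0) — no finite endpoint.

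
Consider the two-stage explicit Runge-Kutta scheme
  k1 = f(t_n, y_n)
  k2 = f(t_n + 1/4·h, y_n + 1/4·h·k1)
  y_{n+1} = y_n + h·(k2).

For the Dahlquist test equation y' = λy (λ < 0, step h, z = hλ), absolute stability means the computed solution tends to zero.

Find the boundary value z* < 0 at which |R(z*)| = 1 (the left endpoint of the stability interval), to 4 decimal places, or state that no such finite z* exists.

z* = -4.0000.

With y'=λy (z=hλ):
  k1=λy_n ⇒ h·k1=z·y_n;  k2=λ(1+1/4z)y_n ⇒ h·k2=z(1+1/4z)y_n
  y_{n+1}/y_n = 1 + z(1+1/4z) = 1 + z + 1/4z²
  so R(z) = 1 + z + 1/4z².

Find x<0 with |R(x)|<1.
x=-0.85: |R|=0.3306
R=1: x+1/4x²=0 ⇒ x=−4=-4.0000; min R=1−1/(4·1/4)=0.0000>−1
Confirm numerically:
  x=-3.567: |R|=0.61387 <1
  x=-3.321: |R|=0.43626 <1
  x=-3.256: |R|=0.39438 <1
  x=-2.404: |R|=0.04080 <1
  x=-4.521: |R|=1.58886 >1
  x=-4.390: |R|=1.42802 >1
So |R|<1 on (-4.0000, 0).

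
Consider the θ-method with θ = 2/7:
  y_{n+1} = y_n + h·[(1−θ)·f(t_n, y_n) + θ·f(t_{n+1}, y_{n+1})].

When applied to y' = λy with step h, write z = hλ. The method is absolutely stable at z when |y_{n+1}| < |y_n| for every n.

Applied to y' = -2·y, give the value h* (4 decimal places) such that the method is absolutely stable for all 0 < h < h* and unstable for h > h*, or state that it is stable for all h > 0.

With y'=λy (z=hλ):
  y_{n+1} = y_n + z·[5/7·y_n + 2/7·y_{n+1}] ⇒ (1 − 2/7z)y_{n+1} = (1 + 5/7z)y_n
  so R(z) = (1 + 5/7z)/(1 − 2/7z).

Need |R(x)|<1, x<0.
x=-1.57: |R|=0.0838
R=−1: 1+5/7x = −1+2/7x ⇒ -3/7x=2 ⇒ x=2/(-3/7)=-4.6667
Confirm numerically:
  x=-4.462: |R|=0.96144 <1
  x=-2.811: |R|=0.55894 <1
  x=-2.714: |R|=0.52864 <1
  x=-5.058: |R|=1.06859 >1
  x=-4.968: |R|=1.05338 >1
So |R|<1 on (-4.6667, 0).

(-4.6667,0); λ=-2 ⇒ h* = (14/3)/2 = 2.3333.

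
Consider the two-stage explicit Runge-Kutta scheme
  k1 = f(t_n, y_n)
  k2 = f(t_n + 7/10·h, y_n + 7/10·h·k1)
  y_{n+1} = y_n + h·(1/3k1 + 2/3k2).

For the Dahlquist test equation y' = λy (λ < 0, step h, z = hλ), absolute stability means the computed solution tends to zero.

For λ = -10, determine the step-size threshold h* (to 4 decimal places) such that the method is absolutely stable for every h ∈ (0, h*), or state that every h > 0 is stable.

With y'=λy (z=hλ):
  k1=λy_n ⇒ h·k1=z·y_n;  k2=λ(1+7/10z)y_n ⇒ h·k2=z(1+7/10z)y_n
  y_{n+1}/y_n = 1 + 1/3z + 2/3z(1+7/10z) = 1 + z + 7/15z²
  ⇒ R(z) = 1 + z + 7/15z².

Find x<0 with |R(x)|<1.
x=-1.46: |R|=0.5347
R=1: x+7/15x²=0 ⇒ x=−15/7=-2.1429; min R=1−1/(4·7/15)=0.4643>−1
Confirm numerically:
  x=-1.792: |R|=0.70659 <1
  x=-1.323: |R|=0.49382 <1
  x=-1.129: |R|=0.46583 <1
  x=-2.541: |R|=1.47212 >1
  x=-2.323: |R|=1.19529 >1
Interval (-2.1429, 0).

(-2.1429,0); λ=-10 ⇒ h* = (15/7)/10 = 0.2143.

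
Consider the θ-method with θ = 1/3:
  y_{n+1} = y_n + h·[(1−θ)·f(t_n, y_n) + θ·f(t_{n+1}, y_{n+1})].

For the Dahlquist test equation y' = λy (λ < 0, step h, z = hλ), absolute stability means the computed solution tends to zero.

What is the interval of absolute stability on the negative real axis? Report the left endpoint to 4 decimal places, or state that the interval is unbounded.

z∈(-6.0000,0).

Test eqn y'=λy, z=hλ:
  y_{n+1} = y_n + z·[2/3·y_n + 1/3·y_{n+1}] ⇒ (1 − 1/3z)y_{n+1} = (1 + 2/3z)y_n
  R(z) = (1 + 2/3z)/(1 − 1/3z).

Need |R(x)|<1, x<0.
x=-0.81: |R|=0.3622
R=−1: 1+2/3x = −1+1/3x ⇒ -1/3x=2 ⇒ x=2/(-1/3)=-6.0000
Confirm numerically:
  x=-5.377: |R|=0.92563 <1
  x=-4.731: |R|=0.83586 <1
  x=-3.569: |R|=0.62993 <1
  x=-2.500: |R|=0.36364 <1
  x=-6.371: |R|=1.03959 >1
  x=-6.156: |R|=1.01704 >1
Interval (-6.0000, 0).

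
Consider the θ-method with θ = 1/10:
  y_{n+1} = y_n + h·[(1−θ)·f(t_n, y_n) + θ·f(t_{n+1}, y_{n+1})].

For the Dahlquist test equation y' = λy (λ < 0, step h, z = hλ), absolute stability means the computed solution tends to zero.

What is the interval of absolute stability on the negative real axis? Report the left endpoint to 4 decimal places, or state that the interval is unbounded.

Set f=λy, z=hλ:
  y_{n+1} = y_n + z·[9/10·y_n + 1/10·y_{n+1}] ⇒ (1 − 1/10z)y_{n+1} = (1 + 9/10z)y_n
  R(z) = (1 + 9/10z)/(1 − 1/10z).

Boundary: |R(x)|=1, x<0.
x=-0.37: |R|=0.6432
R=−1: 1+9/10x = −1+1/10x ⇒ -4/5x=2 ⇒ x=2/(-4/5)=-2.5000
Confirm numerically:
  x=-2.383: |R|=0.92441 <1
  x=-2.155: |R|=0.77293 <1
  x=-1.400: |R|=0.22807 <1
  x=-1.387: |R|=0.21806 <1
  x=-2.987: |R|=1.29999 >1
  x=-2.839: |R|=1.21123 >1
Interval (-2.5000, 0).

z∈(-2.5000,0).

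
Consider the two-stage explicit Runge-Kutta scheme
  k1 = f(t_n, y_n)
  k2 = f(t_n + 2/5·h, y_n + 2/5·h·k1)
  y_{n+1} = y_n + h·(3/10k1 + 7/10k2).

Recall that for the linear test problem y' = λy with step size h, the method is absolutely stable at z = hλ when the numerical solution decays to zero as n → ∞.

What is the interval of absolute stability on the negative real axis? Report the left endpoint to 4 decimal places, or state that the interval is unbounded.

On y'=λy, z=hλ:
  k1=λy_n ⇒ h·k1=z·y_n;  k2=λ(1+2/5z)y_n ⇒ h·k2=z(1+2/5z)y_n
  y_{n+1}/y_n = 1 + 3/10z + 7/10z(1+2/5z) = 1 + z + 7/25z²
  so R(z) = 1 + z + 7/25z².

Solve |R(x)|<1 on ℝ⁻.
x=-0.38: |R|=0.6604
R=1: x+7/25x²=0 ⇒ x=−25/7=-3.5714; min R=1−1/(4·7/25)=0.1071>−1
Confirm numerically:
  x=-2.620: |R|=0.30203 <1
  x=-2.482: |R|=0.24289 <1
  x=-2.345: |R|=0.19473 <1
  x=-4.075: |R|=1.57458 >1
  x=-3.866: |R|=1.31887 >1
So |R|<1 on (-3.5714, 0).

z∈(-3.5714,0).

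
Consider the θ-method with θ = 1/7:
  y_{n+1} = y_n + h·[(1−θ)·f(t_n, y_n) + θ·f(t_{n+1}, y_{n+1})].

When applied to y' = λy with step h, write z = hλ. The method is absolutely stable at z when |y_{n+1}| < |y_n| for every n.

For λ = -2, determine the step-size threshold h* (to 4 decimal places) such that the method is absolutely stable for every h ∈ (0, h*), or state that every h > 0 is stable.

Set f=λy, z=hλ:
  y_{n+1} = y_n + z·[6/7·y_n + 1/7·y_{n+1}] ⇒ (1 − 1/7z)y_{n+1} = (1 + 6/7z)y_n
  R(z) = (1 + 6/7z)/(1 − 1/7z).

Find x<0 with |R(x)|<1.
x=-1: |R|=0.1250
R=−1: 1+6/7x = −1+1/7x ⇒ -5/7x=2 ⇒ x=2/(-5/7)=-2.8000
Confirm numerically:
  x=-2.454: |R|=0.81701 <1
  x=-2.107: |R|=0.61952 <1
  x=-1.893: |R|=0.49005 <1
  x=-3.207: |R|=1.19937 >1
  x=-2.852: |R|=1.02639 >1
  x=-2.845: |R|=1.02285 >1
Interval (-2.8000, 0).

(-2.8000,0); λ=-2 ⇒ h* = (14/5)/2 = 1.4000.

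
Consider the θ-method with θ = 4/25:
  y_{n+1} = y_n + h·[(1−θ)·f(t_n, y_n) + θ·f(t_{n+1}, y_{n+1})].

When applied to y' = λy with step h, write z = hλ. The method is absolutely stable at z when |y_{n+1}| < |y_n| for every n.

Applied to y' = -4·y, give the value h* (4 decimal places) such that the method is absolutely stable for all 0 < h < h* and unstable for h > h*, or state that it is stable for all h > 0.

(-2.9412,0); λ=-4 ⇒ h* = (50/17)/4 = 0.7353.

On y'=λy, z=hλ:
  y_{n+1} = y_n + z·[21/25·y_n + 4/25·y_{n+1}] ⇒ (1 − 4/25z)y_{n+1} = (1 + 21/25z)y_n
  ⇒ R(z) = (1 + 21/25z)/(1 − 4/25z).

Boundary: |R(x)|=1, x<0.
x=-0.55: |R|=0.4945
R=−1: 1+21/25x = −1+4/25x ⇒ -17/25x=2 ⇒ x=2/(-17/25)=-2.9412
Confirm numerically:
  x=-2.861: |R|=0.96260 <1
  x=-1.999: |R|=0.51458 <1
  x=-1.586: |R|=0.26499 <1
  x=-1.398: |R|=0.14246 <1
  x=-3.353: |R|=1.18226 >1
  x=-3.302: |R|=1.16054 >1
  x=-3.019: |R|=1.03568 >1
Stable set (-2.9412, 0).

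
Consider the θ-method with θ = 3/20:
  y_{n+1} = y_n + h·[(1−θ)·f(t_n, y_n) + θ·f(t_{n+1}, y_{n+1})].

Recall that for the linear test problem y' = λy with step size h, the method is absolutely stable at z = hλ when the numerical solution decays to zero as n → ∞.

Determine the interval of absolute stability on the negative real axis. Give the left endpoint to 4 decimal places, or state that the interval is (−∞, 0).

With y'=λy (z=hλ):
  y_{n+1} = y_n + z·[17/20·y_n + 3/20·y_{n+1}] ⇒ (1 − 3/20z)y_{n+1} = (1 + 17/20z)y_n
  so R(z) = (1 + 17/20z)/(1 − 3/20z).

Need |R(x)|<1, x<0.
x=-1.51: |R|=0.2311
R=−1: 1+17/20x = −1+3/20x ⇒ -7/10x=2 ⇒ x=2/(-7/10)=-2.8571
Confirm numerically:
  x=-2.744: |R|=0.94389 <1
  x=-2.610: |R|=0.87567 <1
  x=-1.651: |R|=0.32329 <1
  x=-1.198: |R|=0.01551 <1
  x=-3.042: |R|=1.08886 >1
  x=-2.887: |R|=1.01458 >1
Stable set (-2.8571, 0).

z∈(-2.8571,0).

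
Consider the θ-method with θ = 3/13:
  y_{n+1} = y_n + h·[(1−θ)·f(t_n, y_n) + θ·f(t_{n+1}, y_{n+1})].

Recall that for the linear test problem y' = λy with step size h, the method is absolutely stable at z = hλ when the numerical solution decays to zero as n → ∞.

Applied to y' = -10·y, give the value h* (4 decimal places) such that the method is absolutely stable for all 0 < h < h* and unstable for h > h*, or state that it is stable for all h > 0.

Test eqn y'=λy, z=hλ:
  y_{n+1} = y_n + z·[10/13·y_n + 3/13·y_{n+1}] ⇒ (1 − 3/13z)y_{n+1} = (1 + 10/13z)y_n
  Hence R(z) = (1 + 10/13z)/(1 − 3/13z).

Find x<0 with |R(x)|<1.
x=-1.41: |R|=0.0638
R=−1: 1+10/13x = −1+3/13x ⇒ -7/13x=2 ⇒ x=2/(-7/13)=-3.7143
Confirm numerically:
  x=-3.449: |R|=0.92046 <1
  x=-2.310: |R|=0.50677 <1
  x=-1.982: |R|=0.35997 <1
  x=-1.725: |R|=0.23384 <1
  x=-3.839: |R|=1.03561 >1
  x=-3.738: |R|=1.00686 >1
Interval (-3.7143, 0).

(-3.7143,0); λ=-10 ⇒ h* = (26/7)/10 = 0.3714.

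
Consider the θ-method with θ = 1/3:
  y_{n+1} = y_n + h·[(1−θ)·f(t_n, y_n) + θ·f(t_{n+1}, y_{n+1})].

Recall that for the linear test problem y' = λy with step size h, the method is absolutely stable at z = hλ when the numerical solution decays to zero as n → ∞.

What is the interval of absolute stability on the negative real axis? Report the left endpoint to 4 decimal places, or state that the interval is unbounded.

z∈(-6.0000,0).

With y'=λy (z=hλ):
  y_{n+1} = y_n + z·[2/3·y_n + 1/3·y_{n+1}] ⇒ (1 − 1/3z)y_{n+1} = (1 + 2/3z)y_n
  ⇒ R(z) = (1 + 2/3z)/(1 − 1/3z).

Need |R(x)|<1, x<0.
x=-1.08: |R|=0.2059
R=−1: 1+2/3x = −1+1/3x ⇒ -1/3x=2 ⇒ x=2/(-1/3)=-6.0000
Confirm numerically:
  x=-5.417: |R|=0.93074 <1
  x=-3.973: |R|=0.70931 <1
  x=-2.866: |R|=0.46573 <1
  x=-2.738: |R|=0.43151 <1
  x=-6.562: |R|=1.05877 >1
  x=-6.289: |R|=1.03111 >1
  x=-6.152: |R|=1.01661 >1
Interval (-6.0000, 0).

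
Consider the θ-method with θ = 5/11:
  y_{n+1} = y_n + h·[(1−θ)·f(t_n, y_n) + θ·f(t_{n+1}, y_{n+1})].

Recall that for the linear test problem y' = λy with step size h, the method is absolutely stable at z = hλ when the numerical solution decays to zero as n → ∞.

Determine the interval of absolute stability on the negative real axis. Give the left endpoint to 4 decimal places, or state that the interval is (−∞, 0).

Test eqn y'=λy, z=hλ:
  y_{n+1} = y_n + z·[6/11·y_n + 5/11·y_{n+1}] ⇒ (1 − 5/11z)y_{n+1} = (1 + 6/11z)y_n
  Hence R(z) = (1 + 6/11z)/(1 − 5/11z).

Need |R(x)|<1, x<0.
x=-1.23: |R|=0.2111
R=−1: 1+6/11x = −1+5/11x ⇒ -1/11x=2 ⇒ x=2/(-1/11)=-22.0000
Confirm numerically:
  x=-15.632: |R|=0.92858 <1
  x=-12.739: |R|=0.87602 <1
  x=-9.339: |R|=0.78055 <1
  x=-22.562: |R|=1.00454 >1
  x=-22.438: |R|=1.00356 >1
Stable set (-22.0000, 0).

(-22.0000, 0).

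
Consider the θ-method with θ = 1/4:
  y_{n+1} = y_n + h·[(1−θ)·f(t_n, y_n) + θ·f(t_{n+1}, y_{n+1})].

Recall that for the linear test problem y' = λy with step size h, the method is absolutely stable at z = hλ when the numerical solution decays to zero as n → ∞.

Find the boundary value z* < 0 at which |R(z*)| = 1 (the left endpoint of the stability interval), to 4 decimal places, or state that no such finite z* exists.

z* = -4.0000.

Test eqn y'=λy, z=hλ:
  y_{n+1} = y_n + z·[3/4·y_n + 1/4·y_{n+1}] ⇒ (1 − 1/4z)y_{n+1} = (1 + 3/4z)y_n
  R(z) = (1 + 3/4z)/(1 − 1/4z).

Boundary: |R(x)|=1, x<0.
x=-1.73: |R|=0.2077
R=−1: 1+3/4x = −1+1/4x ⇒ -1/2x=2 ⇒ x=2/(-1/2)=-4.0000
Confirm numerically:
  x=-2.483: |R|=0.53201 <1
  x=-2.351: |R|=0.48071 <1
  x=-1.801: |R|=0.24185 <1
  x=-1.628: |R|=0.15707 <1
  x=-4.465: |R|=1.10986 >1
  x=-4.242: |R|=1.05872 >1
  x=-4.227: |R|=1.05518 >1
So |R|<1 on (-4.0000, 0).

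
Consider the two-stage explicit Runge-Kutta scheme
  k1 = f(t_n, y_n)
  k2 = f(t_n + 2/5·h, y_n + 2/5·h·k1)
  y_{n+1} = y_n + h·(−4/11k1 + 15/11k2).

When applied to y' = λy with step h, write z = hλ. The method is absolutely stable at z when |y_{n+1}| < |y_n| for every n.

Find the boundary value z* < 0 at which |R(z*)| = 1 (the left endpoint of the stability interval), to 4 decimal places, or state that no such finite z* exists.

Test eqn y'=λy, z=hλ:
  k1=λy_n ⇒ h·k1=z·y_n;  k2=λ(1+2/5z)y_n ⇒ h·k2=z(1+2/5z)y_n
  y_{n+1}/y_n = 1 − 4/11z + 15/11z(1+2/5z) = 1 + z + 6/11z²
  so R(z) = 1 + z + 6/11z².

Find x<0 with |R(x)|<1.
x=-1.58: |R|=0.7817
R=1: x+6/11x²=0 ⇒ x=−11/6=-1.8333; min R=1−1/(4·6/11)=0.5417>−1
Confirm numerically:
  x=-1.748: |R|=0.91864 <1
  x=-1.659: |R|=0.84224 <1
  x=-1.653: |R|=0.83740 <1
  x=-1.609: |R|=0.80312 <1
  x=-1.974: |R|=1.15146 >1
  x=-1.891: |R|=1.05948 >1
Interval (-1.8333, 0).

left endpoint -1.8333.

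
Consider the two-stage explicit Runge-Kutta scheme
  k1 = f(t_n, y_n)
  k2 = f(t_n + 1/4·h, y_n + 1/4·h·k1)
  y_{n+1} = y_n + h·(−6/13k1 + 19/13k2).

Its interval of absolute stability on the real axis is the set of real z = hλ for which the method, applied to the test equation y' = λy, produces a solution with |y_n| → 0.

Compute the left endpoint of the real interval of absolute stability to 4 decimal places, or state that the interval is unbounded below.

Set f=λy, z=hλ:
  k1=λy_n ⇒ h·k1=z·y_n;  k2=λ(1+1/4z)y_n ⇒ h·k2=z(1+1/4z)y_n
  y_{n+1}/y_n = 1 − 6/13z + 19/13z(1+1/4z) = 1 + z + 19/52z²
  Hence R(z) = 1 + z + 19/52z².

Need |R(x)|<1, x<0.
x=-1.04: |R|=0.3552
R=1: x+19/52x²=0 ⇒ x=−52/19=-2.7368; min R=1−1/(4·19/52)=0.3158>−1
Confirm numerically:
  x=-1.644: |R|=0.34354 <1
  x=-1.479: |R|=0.32026 <1
  x=-1.394: |R|=0.31603 <1
  x=-3.333: |R|=1.72602 >1
  x=-3.177: |R|=1.51095 >1
  x=-2.865: |R|=1.13416 >1
Stable set (-2.7368, 0).

left endpoint -2.7368.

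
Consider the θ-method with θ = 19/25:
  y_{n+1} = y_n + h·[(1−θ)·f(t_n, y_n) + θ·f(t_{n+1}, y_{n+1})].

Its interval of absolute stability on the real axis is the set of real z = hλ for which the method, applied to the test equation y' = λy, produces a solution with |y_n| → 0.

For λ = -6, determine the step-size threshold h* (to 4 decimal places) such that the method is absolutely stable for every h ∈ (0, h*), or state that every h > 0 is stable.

Set f=λy, z=hλ:
  y_{n+1} = y_n + z·[6/25·y_n + 19/25·y_{n+1}] ⇒ (1 − 19/25z)y_{n+1} = (1 + 6/25z)y_n
  R(z) = (1 + 6/25z)/(1 − 19/25z).

Need |R(x)|<1, x<0.
x=-0.96: |R|=0.4450
x=-2: |R|=0.2063
x=-10: |R|=0.1628
x=-100: |R|=0.2987
θ=19/25≥1/2 ⇒ |1+6/25x|<|1−19/25x| ∀x<0 ⇒ interval (−∞,0).

interval (−∞, 0). Any h>0 works for λ=-6.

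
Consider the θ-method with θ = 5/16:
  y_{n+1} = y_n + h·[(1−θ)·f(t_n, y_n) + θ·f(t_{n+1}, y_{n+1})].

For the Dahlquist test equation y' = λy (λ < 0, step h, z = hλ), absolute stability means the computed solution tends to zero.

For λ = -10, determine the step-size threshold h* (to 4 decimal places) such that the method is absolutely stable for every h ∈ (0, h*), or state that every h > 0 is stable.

(-5.3333,0); λ=-10 ⇒ h* = (16/3)/10 = 0.5333.

With y'=λy (z=hλ):
  y_{n+1} = y_n + z·[11/16·y_n + 5/16·y_{n+1}] ⇒ (1 − 5/16z)y_{n+1} = (1 + 11/16z)y_n
  Hence R(z) = (1 + 11/16z)/(1 − 5/16z).

Solve |R(x)|<1 on ℝ⁻.
x=-0.69: |R|=0.4324
R=−1: 1+11/16x = −1+5/16x ⇒ -3/8x=2 ⇒ x=2/(-3/8)=-5.3333
Confirm numerically:
  x=-4.389: |R|=0.85068 <1
  x=-3.967: |R|=0.77123 <1
  x=-3.769: |R|=0.73064 <1
  x=-3.309: |R|=0.62679 <1
  x=-5.674: |R|=1.04607 >1
  x=-5.673: |R|=1.04594 >1
  x=-5.516: |R|=1.02515 >1
Stable set (-5.3333, 0).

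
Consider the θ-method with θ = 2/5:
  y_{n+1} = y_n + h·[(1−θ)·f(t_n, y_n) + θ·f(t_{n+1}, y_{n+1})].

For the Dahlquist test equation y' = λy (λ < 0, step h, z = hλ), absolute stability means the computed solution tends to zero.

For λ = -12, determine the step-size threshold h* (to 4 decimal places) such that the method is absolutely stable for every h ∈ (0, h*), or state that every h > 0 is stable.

(-10.0000,0); λ=-12 ⇒ h* = (10)/12 = 0.8333.

Set f=λy, z=hλ:
  y_{n+1} = y_n + z·[3/5·y_n + 2/5·y_{n+1}] ⇒ (1 − 2/5z)y_{n+1} = (1 + 3/5z)y_n
  Hence R(z) = (1 + 3/5z)/(1 − 2/5z).

Boundary: |R(x)|=1, x<0.
x=-0.49: |R|=0.5903
R=−1: 1+3/5x = −1+2/5x ⇒ -1/5x=2 ⇒ x=2/(-1/5)=-10.0000
Confirm numerically:
  x=-9.117: |R|=0.96200 <1
  x=-7.749: |R|=0.89018 <1
  x=-6.280: |R|=0.78815 <1
  x=-10.391: |R|=1.01517 >1
  x=-10.192: |R|=1.00756 >1
So |R|<1 on (-10.0000, 0).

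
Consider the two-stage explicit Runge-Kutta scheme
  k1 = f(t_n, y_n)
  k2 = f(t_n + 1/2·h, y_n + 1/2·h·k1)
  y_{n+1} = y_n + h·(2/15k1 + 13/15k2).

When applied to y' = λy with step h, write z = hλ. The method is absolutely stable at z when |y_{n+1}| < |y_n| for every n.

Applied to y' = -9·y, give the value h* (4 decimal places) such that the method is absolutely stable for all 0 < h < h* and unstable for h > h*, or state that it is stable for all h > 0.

On y'=λy, z=hλ:
  k1=λy_n ⇒ h·k1=z·y_n;  k2=λ(1+1/2z)y_n ⇒ h·k2=z(1+1/2z)y_n
  y_{n+1}/y_n = 1 + 2/15z + 13/15z(1+1/2z) = 1 + z + 13/30z²
  Hence R(z) = 1 + z + 13/30z².

Find x<0 with |R(x)|<1.
x=-0.39: |R|=0.6759
R=1: x+13/30x²=0 ⇒ x=−30/13=-2.3077; min R=1−1/(4·13/30)=0.4231>−1
Confirm numerically:
  x=-1.525: |R|=0.48277 <1
  x=-0.952: |R|=0.44073 <1
  x=-0.950: |R|=0.44108 <1
  x=-2.799: |R|=1.59591 >1
  x=-2.572: |R|=1.29458 >1
  x=-2.521: |R|=1.23302 >1
Stable set (-2.3077, 0).

(-2.3077,0); λ=-9 ⇒ h* = (30/13)/9 = 0.2564.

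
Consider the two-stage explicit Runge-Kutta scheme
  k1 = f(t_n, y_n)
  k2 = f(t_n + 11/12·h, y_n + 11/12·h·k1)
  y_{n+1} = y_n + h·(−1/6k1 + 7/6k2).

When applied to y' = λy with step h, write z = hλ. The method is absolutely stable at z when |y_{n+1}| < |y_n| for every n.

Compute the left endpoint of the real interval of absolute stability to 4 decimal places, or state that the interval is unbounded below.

left endpoint -0.9351.

With y'=λy (z=hλ):
  k1=λy_n ⇒ h·k1=z·y_n;  k2=λ(1+11/12z)y_n ⇒ h·k2=z(1+11/12z)y_n
  y_{n+1}/y_n = 1 − 1/6z + 7/6z(1+11/12z) = 1 + z + 77/72z²
  R(z) = 1 + z + 77/72z².

Boundary: |R(x)|=1, x<0.
x=-1.78: |R|=2.6084
R=1: x+77/72x²=0 ⇒ x=−72/77=-0.9351; min R=1−1/(4·77/72)=0.7662>−1
Confirm numerically:
  x=-0.794: |R|=0.88022 <1
  x=-0.788: |R|=0.87607 <1
  x=-0.595: |R|=0.78361 <1
  x=-1.445: |R|=1.78803 >1
  x=-1.253: |R|=1.42604 >1
  x=-1.203: |R|=1.34471 >1
Stable set (-0.9351, 0).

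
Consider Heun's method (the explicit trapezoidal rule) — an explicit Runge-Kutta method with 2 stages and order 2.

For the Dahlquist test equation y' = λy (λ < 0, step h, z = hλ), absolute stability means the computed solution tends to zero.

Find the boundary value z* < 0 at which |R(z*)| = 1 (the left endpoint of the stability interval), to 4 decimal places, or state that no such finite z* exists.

left endpoint -2.0000.

On y'=λy, z=hλ:
  order 2, 2-stage ⇒ R(z)=1+z+z^2/2
  (e.g. R(-1.11)=0.50605, |R|=0.50605)

Boundary: |R(x)|=1, x<0.
x=-1.11: |R|=0.5060
|R(-1.87)|=0.8785 |R(-1.72)|=0.7592 |R(-1.53)|=0.6404
Bisect:
  x_lo=-2.3795 |R|=1.4515  x_hi=-0.1679 |R|=0.8462
  mid=-1.27370 |R|=0.53746 →hi
  mid=-1.82660 |R|=0.84163 →hi
  mid=-2.10304 |R|=1.10835 →lo
  mid=-1.96482 |R|=0.96544 →hi
  mid=-2.03393 |R|=1.03451 →lo
  mid=-1.99938 |R|=0.99938 →hi
  mid=-2.01666 |R|=1.01679 →lo
  mid=-2.00802 |R|=1.00805 →lo
  mid=-2.00370 |R|=1.00370 →lo
  ...
  [-2.00005,-1.99992] ⇒ x*=-2.0000
So |R|<1 on (-2.0000, 0).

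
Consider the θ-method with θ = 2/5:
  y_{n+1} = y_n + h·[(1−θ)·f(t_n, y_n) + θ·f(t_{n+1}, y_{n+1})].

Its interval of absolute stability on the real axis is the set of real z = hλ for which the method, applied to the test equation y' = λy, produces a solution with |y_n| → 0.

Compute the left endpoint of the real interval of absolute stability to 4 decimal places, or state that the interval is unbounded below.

left endpoint -10.0000.

Set f=λy, z=hλ:
  y_{n+1} = y_n + z·[3/5·y_n + 2/5·y_{n+1}] ⇒ (1 − 2/5z)y_{n+1} = (1 + 3/5z)y_n
  so R(z) = (1 + 3/5z)/(1 − 2/5z).

Solve |R(x)|<1 on ℝ⁻.
x=-1.47: |R|=0.0743
R=−1: 1+3/5x = −1+2/5x ⇒ -1/5x=2 ⇒ x=2/(-1/5)=-10.0000
Confirm numerically:
  x=-9.936: |R|=0.99743 <1
  x=-8.486: |R|=0.93109 <1
  x=-6.958: |R|=0.83918 <1
  x=-4.511: |R|=0.60854 <1
  x=-10.375: |R|=1.01456 >1
  x=-10.299: |R|=1.01168 >1
Stable set (-10.0000, 0).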